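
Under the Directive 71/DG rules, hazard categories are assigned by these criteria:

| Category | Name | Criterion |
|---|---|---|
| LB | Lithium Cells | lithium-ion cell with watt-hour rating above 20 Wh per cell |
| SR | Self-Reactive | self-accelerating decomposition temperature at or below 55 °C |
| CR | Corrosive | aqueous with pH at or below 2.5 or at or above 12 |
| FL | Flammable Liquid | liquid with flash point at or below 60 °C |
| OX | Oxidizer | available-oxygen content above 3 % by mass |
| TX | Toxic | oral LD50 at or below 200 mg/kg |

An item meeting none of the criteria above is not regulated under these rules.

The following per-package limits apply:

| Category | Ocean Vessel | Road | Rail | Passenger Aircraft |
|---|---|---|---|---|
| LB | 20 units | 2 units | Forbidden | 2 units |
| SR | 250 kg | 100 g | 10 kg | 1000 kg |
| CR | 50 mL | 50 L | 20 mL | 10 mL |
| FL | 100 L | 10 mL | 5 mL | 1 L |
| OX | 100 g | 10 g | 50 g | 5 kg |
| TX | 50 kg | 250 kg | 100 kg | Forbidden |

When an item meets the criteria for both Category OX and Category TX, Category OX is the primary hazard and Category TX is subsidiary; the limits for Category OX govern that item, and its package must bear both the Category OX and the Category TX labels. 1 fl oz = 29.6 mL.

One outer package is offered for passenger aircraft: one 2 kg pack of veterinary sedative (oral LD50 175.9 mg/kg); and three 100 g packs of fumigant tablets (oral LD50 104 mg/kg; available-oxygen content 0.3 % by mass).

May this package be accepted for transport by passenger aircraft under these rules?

No

With oral LD50 175.9 mg/kg (≤ 200 mg/kg), the veterinary sedative falls in Category TX.
With oral LD50 104 mg/kg (≤ 200 mg/kg), the fumigant tablets fall in Category TX.
Total Category TX: 2 kg + (three 100 g packs = 300 g) = 2.3 kg.
Category TX is Forbidden by passenger aircraft.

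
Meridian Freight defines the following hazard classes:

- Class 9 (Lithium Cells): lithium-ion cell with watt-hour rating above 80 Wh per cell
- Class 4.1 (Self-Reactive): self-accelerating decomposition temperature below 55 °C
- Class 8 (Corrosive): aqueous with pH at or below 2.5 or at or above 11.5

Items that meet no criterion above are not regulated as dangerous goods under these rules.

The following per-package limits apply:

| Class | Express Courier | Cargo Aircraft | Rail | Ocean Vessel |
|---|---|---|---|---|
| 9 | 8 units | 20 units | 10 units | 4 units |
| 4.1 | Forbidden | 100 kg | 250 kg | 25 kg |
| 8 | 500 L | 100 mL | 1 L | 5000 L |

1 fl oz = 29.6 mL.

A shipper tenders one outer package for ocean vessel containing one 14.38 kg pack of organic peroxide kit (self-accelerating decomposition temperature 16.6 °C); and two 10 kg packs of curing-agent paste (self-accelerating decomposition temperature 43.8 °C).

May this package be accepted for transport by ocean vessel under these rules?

Self-accelerating decomposition temperature 16.6 °C meets the Class 4.1 criterion (Self-Reactive), so the organic peroxide kit is Class 4.1.
Curing-agent paste: self-accelerating decomposition temperature 43.8 °C < 55 °C → Class 4.1 (Self-Reactive).
Total Class 4.1: 14.38 kg + (two 10 kg packs = 20 kg) = 34.38 kg.
That exceeds the Class 4.1 ocean vessel limit of 25 kg.

No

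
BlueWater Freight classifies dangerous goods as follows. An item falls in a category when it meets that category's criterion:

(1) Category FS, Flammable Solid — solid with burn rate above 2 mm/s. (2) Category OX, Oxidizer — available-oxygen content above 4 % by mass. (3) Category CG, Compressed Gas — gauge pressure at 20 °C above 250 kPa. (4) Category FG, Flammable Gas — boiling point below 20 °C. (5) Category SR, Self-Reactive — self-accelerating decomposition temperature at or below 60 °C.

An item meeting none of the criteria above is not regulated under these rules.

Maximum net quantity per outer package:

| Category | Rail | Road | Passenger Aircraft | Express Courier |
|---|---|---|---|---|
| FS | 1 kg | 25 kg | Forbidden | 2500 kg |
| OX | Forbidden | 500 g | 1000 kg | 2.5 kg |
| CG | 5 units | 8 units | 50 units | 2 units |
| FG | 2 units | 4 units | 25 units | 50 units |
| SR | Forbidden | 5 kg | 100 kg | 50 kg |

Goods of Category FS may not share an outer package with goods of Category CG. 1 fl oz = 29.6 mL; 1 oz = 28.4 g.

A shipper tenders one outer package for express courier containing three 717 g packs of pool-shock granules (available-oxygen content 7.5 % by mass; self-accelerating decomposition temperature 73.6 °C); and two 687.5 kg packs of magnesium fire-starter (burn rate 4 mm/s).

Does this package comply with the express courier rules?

Yes

Pool-shock granules: available-oxygen content 7.5 % by mass > 4 % by mass → Category OX (Oxidizer).
Burn rate 4 mm/s meets the Category FS criterion (Flammable Solid), so the magnesium fire-starter is Category FS.
Category FS quantity: two 687.5 kg packs = 1375 kg.
That is within the Category FS express courier limit of 2500 kg.
Category OX quantity: three 717 g packs = 2.151 kg.
2.151 kg ≤ 2.5 kg (express courier limit, Category OX) — within limit.
The segregation rule (Category FS with Category CG) does not apply to Category FS with Category OX.
Every hazard category is within its express courier limit and no segregation rule is violated.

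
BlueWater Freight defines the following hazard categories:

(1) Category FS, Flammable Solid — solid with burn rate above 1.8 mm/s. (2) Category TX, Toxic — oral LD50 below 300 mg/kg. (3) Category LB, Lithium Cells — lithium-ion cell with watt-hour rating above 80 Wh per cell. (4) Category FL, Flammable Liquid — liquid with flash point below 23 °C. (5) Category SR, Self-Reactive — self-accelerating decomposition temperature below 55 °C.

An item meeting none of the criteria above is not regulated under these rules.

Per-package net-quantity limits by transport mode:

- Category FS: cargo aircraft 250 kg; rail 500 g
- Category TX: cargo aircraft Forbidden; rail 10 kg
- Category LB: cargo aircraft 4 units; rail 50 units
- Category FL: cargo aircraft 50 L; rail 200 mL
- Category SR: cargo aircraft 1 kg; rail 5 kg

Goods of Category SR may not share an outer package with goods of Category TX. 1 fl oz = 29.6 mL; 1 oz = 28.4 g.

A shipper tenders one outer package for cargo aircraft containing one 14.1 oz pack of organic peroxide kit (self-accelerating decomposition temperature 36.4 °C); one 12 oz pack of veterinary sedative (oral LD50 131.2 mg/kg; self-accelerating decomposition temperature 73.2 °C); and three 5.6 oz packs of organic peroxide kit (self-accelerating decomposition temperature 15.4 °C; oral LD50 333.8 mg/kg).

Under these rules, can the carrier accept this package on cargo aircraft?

With self-accelerating decomposition temperature 36.4 °C (< 55 °C), the organic peroxide kit falls in Category SR.
With oral LD50 131.2 mg/kg (< 300 mg/kg), the veterinary sedative falls in Category TX.
The organic peroxide kit has self-accelerating decomposition temperature 15.4 °C, which is < 55 °C, so it is Category SR (Self-Reactive).
Category SR net quantity: (one 14.1 oz pack = 400.44 g) + (three 5.6 oz packs = 477.12 g) = 877.56 g.
877.56 g is within the cargo aircraft limit of 1 kg for Category SR.
Category TX quantity: one 12 oz pack = 340.8 g.
Category TX is Forbidden by cargo aircraft.
Category SR and Category TX may not share an outer package.

No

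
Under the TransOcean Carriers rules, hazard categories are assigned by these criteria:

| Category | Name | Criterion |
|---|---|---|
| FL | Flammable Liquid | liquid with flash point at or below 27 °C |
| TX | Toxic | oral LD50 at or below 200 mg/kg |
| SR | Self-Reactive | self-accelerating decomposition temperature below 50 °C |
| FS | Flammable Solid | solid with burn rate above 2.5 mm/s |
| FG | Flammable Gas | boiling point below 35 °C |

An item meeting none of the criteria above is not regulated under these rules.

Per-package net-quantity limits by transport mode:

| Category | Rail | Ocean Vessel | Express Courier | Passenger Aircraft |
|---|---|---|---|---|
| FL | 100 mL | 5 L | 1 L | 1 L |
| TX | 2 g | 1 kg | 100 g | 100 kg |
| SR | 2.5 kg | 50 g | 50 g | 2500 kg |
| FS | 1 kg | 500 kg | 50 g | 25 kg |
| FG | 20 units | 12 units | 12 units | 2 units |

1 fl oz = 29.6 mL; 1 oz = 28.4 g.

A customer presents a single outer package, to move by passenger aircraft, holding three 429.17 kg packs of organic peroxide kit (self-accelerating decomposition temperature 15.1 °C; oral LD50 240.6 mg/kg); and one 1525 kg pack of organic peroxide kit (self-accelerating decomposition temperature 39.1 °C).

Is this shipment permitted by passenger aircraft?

Organic peroxide kit: self-accelerating decomposition temperature 15.1 °C < 50 °C → Category SR (Self-Reactive).
The organic peroxide kit has self-accelerating decomposition temperature 39.1 °C, which is < 50 °C, so it is Category SR (Self-Reactive).
Category SR net quantity: (three 429.17 kg packs = 1287.51 kg) + 1525 kg = 2812.51 kg.
That exceeds the Category SR passenger aircraft limit of 2500 kg.

No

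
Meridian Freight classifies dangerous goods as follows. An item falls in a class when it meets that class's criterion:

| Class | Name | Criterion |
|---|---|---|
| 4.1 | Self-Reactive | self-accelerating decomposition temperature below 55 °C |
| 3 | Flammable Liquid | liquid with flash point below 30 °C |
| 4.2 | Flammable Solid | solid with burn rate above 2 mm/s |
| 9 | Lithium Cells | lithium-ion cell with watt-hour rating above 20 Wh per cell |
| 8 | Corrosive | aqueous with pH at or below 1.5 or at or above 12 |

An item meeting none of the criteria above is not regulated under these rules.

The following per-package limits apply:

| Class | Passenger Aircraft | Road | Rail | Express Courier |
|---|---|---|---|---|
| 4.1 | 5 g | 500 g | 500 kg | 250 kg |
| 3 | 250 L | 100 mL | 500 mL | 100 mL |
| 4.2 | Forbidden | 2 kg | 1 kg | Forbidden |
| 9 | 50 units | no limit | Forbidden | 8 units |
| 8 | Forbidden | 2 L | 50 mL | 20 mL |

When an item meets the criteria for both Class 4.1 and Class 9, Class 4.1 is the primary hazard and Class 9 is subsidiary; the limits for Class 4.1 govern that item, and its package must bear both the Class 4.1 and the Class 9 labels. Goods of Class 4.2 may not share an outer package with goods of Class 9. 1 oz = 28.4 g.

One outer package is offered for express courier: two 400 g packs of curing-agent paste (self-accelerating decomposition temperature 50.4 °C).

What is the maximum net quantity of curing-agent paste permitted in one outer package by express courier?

250 kg

The curing-agent paste has self-accelerating decomposition temperature 50.4 °C, which is < 55 °C, so it is Class 4.1 (Self-Reactive).
The express courier limit for Class 4.1 is 250 kg.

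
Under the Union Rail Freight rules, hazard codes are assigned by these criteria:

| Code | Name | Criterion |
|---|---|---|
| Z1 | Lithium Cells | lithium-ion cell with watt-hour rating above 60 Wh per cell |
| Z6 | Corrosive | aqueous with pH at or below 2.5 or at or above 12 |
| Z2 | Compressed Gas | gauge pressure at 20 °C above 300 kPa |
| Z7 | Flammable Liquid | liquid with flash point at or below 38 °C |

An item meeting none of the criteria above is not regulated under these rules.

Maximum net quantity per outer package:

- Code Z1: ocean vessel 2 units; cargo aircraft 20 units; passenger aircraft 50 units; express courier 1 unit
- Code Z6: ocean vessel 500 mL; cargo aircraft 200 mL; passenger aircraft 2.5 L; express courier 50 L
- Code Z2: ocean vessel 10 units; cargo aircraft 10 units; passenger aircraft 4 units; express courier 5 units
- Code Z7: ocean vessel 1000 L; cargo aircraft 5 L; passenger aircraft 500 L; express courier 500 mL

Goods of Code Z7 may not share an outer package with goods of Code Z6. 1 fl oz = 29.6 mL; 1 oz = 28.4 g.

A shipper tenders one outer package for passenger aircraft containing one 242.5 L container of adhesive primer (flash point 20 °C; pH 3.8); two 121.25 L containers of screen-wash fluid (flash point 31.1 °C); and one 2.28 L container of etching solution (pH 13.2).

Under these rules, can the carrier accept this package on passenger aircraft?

No

Flash point 20 °C meets the Code Z7 criterion (Flammable Liquid), so the adhesive primer is Code Z7.
Screen-wash fluid: flash point 31.1 °C ≤ 38 °C → Code Z7 (Flammable Liquid).
Etching solution: pH 13.2 ≥ 12 → Code Z6 (Corrosive).
Code Z7 net quantity: 242.5 L + (two 121.25 L containers = 242.5 L) = 485 L.
485 L is within the passenger aircraft limit of 500 L for Code Z7.
Code Z6 quantity: 2.28 L.
2.28 L is within the passenger aircraft limit of 2.5 L for Code Z6.
Code Z7 and Code Z6 may not share an outer package.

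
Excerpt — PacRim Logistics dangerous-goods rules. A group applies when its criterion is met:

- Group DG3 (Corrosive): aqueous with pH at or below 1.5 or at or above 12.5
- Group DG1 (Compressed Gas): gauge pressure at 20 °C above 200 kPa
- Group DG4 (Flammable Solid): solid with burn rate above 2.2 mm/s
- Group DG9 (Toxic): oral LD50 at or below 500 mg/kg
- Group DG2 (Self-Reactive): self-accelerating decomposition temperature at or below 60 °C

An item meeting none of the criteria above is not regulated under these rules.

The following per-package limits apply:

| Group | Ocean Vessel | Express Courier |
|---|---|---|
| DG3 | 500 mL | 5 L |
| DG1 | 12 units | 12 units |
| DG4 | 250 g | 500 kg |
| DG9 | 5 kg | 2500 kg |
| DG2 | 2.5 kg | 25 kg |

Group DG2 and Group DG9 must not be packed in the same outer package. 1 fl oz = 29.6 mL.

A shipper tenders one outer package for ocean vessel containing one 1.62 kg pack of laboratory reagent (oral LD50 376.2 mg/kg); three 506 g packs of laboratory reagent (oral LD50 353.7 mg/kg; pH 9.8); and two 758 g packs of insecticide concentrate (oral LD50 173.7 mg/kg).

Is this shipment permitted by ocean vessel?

Yes

The laboratory reagent has oral LD50 376.2 mg/kg, which is ≤ 500 mg/kg, so it is Group DG9 (Toxic).
Oral LD50 353.7 mg/kg meets the Group DG9 criterion (Toxic), so the laboratory reagent is Group DG9.
With oral LD50 173.7 mg/kg (≤ 500 mg/kg), the insecticide concentrate falls in Group DG9.
Total Group DG9: 1.62 kg + (three 506 g packs = 1.518 kg) + (two 758 g packs = 1.516 kg) = 4.654 kg.
That is within the Group DG9 ocean vessel limit of 5 kg.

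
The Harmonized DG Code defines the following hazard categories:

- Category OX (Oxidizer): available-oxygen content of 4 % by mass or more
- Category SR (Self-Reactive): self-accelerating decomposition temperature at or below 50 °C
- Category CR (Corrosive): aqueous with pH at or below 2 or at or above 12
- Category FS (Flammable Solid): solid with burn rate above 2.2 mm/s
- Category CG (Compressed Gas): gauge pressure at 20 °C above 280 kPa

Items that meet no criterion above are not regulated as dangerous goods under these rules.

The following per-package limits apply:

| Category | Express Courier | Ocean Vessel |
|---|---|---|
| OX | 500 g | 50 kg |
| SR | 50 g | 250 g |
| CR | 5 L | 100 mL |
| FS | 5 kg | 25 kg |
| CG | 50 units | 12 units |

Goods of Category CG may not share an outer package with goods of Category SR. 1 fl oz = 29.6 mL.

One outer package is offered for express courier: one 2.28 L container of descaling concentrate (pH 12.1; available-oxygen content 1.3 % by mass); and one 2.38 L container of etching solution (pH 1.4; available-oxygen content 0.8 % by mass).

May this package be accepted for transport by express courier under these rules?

Yes

The descaling concentrate has pH 12.1, which is ≥ 12, so it is Category CR (Corrosive).
pH 1.4 meets the Category CR criterion (Corrosive), so the etching solution is Category CR.
Total Category CR: 2.28 L + 2.38 L = 4.66 L.
4.66 L is within the express courier limit of 5 L for Category CR.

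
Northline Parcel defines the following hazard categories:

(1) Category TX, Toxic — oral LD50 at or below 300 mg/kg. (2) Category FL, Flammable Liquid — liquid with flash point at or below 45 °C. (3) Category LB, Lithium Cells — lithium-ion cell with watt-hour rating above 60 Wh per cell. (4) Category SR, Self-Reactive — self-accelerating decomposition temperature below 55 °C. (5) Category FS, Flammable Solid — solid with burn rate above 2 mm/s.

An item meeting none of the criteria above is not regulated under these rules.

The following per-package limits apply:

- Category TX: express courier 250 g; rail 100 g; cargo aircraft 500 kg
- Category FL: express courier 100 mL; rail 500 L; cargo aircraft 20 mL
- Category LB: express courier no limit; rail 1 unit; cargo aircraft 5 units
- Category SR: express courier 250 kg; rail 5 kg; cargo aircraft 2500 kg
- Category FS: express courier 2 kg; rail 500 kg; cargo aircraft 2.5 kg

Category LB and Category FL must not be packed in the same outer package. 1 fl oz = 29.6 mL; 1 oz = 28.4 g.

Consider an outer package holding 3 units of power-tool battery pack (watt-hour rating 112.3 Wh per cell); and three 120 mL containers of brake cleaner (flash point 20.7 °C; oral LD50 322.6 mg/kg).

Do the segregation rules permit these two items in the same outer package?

No

The power-tool battery pack has watt-hour rating 112.3 Wh per cell, which is > 60 Wh per cell, so it is Category LB (Lithium Cells).
The brake cleaner has flash point 20.7 °C, which is ≤ 45 °C, so it is Category FL (Flammable Liquid).
Category LB and Category FL may not share an outer package.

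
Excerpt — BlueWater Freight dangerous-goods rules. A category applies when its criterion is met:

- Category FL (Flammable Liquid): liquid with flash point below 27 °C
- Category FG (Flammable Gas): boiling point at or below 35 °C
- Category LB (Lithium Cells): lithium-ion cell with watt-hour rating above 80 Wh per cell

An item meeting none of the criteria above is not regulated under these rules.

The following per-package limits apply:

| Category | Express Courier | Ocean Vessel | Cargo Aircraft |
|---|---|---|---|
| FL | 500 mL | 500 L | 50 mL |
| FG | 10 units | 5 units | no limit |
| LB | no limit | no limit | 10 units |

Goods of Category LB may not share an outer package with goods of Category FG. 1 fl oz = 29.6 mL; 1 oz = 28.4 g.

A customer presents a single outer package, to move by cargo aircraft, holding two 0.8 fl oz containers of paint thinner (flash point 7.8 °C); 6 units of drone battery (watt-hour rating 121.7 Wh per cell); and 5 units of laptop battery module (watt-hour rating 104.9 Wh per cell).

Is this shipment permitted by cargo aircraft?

No

With flash point 7.8 °C (< 27 °C), the paint thinner falls in Category FL.
Watt-hour rating 121.7 Wh per cell meets the Category LB criterion (Lithium Cells), so the drone battery is Category LB.
Laptop battery module: watt-hour rating 104.9 Wh per cell > 80 Wh per cell → Category LB (Lithium Cells).
Category LB net quantity: 6 units + 5 units = 11 units.
That exceeds the Category LB cargo aircraft limit of 10 units.
Category FL quantity: two 0.8 fl oz containers = 47.36 mL.
That is within the Category FL cargo aircraft limit of 50 mL.
The segregation rule (Category LB with Category FG) does not apply to Category LB with Category FL.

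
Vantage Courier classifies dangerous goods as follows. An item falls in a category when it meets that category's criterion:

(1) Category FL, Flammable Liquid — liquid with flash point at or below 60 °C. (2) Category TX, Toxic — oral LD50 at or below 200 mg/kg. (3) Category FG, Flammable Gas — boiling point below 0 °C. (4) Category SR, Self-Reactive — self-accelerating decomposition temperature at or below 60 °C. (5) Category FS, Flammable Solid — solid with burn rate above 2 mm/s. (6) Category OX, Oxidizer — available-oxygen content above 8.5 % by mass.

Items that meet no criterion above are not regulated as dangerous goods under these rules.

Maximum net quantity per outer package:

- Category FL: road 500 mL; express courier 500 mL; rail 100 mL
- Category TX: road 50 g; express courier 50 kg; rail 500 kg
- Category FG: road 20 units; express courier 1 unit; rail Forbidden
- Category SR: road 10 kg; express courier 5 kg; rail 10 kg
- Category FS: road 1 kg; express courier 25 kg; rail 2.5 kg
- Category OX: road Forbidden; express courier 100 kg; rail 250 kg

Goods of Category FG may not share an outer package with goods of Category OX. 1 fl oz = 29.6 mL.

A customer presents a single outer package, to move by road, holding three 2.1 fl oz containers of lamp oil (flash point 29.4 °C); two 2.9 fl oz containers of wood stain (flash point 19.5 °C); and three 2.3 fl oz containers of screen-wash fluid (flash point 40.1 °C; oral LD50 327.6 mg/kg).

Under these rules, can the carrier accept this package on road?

No

Flash point 29.4 °C meets the Category FL criterion (Flammable Liquid), so the lamp oil is Category FL.
With flash point 19.5 °C (≤ 60 °C), the wood stain falls in Category FL.
The screen-wash fluid has flash point 40.1 °C, which is ≤ 60 °C, so it is Category FL (Flammable Liquid).
Category FL net quantity: (three 2.1 fl oz containers = 186.48 mL) + (two 2.9 fl oz containers = 171.68 mL) + (three 2.3 fl oz containers = 204.24 mL) = 562.4 mL.
That exceeds the Category FL road limit of 500 mL.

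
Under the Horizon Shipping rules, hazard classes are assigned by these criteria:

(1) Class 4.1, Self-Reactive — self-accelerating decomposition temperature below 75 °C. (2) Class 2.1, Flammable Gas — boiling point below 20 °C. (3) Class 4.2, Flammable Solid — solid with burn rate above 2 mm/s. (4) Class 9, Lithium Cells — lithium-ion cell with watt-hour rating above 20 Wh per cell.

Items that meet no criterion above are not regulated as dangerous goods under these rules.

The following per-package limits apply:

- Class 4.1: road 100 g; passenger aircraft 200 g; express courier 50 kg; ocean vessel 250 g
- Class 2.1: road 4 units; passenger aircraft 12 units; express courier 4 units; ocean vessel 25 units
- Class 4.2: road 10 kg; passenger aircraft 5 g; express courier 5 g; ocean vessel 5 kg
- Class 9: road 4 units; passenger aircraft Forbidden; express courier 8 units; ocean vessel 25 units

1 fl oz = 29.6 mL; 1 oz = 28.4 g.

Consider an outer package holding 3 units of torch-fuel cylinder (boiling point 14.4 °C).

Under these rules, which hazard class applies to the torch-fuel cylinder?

Class 2.1

The torch-fuel cylinder has boiling point 14.4 °C, which is < 20 °C, so it is Class 2.1 (Flammable Gas).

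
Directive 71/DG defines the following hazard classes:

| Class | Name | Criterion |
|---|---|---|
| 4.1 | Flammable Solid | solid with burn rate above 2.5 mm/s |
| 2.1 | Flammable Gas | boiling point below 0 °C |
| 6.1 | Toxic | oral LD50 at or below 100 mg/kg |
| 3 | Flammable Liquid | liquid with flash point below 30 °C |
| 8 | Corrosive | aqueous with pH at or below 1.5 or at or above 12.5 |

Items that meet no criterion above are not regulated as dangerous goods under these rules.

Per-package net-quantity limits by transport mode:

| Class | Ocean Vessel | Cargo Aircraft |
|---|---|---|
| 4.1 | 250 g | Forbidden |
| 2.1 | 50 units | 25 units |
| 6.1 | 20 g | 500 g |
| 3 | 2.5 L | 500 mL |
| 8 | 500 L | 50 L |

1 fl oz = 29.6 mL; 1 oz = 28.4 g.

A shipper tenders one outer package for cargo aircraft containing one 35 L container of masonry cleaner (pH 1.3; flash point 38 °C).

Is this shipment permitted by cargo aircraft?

pH 1.3 meets the Class 8 criterion (Corrosive), so the masonry cleaner is Class 8.
Class 8 quantity: 35 L.
That is within the Class 8 cargo aircraft limit of 50 L.

Yes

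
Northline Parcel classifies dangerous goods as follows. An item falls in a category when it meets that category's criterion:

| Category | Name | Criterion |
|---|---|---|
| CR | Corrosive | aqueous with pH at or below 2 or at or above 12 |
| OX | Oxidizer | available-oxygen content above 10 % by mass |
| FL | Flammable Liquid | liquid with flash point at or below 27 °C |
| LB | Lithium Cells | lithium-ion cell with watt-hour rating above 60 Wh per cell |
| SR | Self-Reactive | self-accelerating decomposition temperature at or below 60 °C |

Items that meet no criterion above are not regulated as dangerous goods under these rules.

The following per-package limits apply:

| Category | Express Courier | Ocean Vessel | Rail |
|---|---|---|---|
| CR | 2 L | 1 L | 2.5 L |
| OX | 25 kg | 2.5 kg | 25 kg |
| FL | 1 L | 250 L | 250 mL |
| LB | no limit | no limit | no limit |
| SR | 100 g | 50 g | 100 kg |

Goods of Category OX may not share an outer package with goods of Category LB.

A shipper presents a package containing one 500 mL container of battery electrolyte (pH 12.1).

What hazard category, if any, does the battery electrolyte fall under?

Category CR

The battery electrolyte has pH 12.1, which is ≥ 12, so it is Category CR (Corrosive).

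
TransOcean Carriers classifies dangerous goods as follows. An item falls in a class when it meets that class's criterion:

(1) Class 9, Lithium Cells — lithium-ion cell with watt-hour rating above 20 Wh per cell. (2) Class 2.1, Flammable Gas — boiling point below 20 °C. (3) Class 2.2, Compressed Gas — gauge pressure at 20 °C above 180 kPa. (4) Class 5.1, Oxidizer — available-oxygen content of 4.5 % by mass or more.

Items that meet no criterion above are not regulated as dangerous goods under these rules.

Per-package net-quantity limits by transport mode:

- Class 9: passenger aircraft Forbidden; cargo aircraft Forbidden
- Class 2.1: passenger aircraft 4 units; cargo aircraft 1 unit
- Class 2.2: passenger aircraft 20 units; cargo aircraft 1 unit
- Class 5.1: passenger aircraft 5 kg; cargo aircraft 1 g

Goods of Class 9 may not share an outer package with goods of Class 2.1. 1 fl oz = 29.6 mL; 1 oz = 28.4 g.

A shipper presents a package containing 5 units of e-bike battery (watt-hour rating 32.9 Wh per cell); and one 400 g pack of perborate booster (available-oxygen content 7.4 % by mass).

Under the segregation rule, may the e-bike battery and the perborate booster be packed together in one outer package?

Yes

Watt-hour rating 32.9 Wh per cell meets the Class 9 criterion (Lithium Cells), so the e-bike battery is Class 9.
Available-oxygen content 7.4 % by mass meets the Class 5.1 criterion (Oxidizer), so the perborate booster is Class 5.1.
No segregation rule bars Class 9 with Class 5.1.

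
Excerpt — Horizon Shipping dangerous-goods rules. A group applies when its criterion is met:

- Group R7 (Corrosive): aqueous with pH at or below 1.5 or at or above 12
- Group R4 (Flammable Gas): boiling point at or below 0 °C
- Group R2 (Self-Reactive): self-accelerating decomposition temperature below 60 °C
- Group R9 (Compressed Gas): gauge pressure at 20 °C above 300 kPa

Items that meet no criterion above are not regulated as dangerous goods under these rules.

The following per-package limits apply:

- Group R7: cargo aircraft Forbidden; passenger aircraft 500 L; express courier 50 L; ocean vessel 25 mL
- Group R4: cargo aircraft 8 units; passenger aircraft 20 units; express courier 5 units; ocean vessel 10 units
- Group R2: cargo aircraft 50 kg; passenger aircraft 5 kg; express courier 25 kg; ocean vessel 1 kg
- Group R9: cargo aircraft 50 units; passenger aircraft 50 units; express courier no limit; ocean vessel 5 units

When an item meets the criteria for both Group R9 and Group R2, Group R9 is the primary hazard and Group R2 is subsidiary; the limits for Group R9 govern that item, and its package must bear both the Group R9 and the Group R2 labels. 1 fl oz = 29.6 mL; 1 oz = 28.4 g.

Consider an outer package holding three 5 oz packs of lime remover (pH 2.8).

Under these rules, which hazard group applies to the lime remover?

pH 2.8 is between 1.5 and 12, so Group R7 does not apply.
No criterion is met, so the item is not regulated.

Not regulated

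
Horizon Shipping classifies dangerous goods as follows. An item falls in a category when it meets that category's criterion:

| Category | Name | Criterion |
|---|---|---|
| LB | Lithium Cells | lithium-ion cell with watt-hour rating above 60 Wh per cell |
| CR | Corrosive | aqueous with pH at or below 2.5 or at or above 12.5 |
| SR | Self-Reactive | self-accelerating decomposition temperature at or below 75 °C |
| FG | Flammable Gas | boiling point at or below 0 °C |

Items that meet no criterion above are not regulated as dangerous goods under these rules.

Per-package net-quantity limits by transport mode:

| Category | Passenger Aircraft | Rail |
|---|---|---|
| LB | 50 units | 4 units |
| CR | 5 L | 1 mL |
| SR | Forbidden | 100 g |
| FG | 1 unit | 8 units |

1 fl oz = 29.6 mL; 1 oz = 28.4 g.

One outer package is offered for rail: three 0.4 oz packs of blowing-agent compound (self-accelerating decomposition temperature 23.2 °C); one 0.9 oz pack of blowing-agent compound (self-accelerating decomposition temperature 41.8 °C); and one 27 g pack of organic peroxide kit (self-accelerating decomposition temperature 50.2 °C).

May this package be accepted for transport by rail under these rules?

Yes

Blowing-agent compound: self-accelerating decomposition temperature 23.2 °C ≤ 75 °C → Category SR (Self-Reactive).
Blowing-agent compound: self-accelerating decomposition temperature 41.8 °C ≤ 75 °C → Category SR (Self-Reactive).
Self-accelerating decomposition temperature 50.2 °C meets the Category SR criterion (Self-Reactive), so the organic peroxide kit is Category SR.
Category SR net quantity: (three 0.4 oz packs = 34.08 g) + (one 0.9 oz pack = 25.56 g) + 27 g = 86.64 g.
That is within the Category SR rail limit of 100 g.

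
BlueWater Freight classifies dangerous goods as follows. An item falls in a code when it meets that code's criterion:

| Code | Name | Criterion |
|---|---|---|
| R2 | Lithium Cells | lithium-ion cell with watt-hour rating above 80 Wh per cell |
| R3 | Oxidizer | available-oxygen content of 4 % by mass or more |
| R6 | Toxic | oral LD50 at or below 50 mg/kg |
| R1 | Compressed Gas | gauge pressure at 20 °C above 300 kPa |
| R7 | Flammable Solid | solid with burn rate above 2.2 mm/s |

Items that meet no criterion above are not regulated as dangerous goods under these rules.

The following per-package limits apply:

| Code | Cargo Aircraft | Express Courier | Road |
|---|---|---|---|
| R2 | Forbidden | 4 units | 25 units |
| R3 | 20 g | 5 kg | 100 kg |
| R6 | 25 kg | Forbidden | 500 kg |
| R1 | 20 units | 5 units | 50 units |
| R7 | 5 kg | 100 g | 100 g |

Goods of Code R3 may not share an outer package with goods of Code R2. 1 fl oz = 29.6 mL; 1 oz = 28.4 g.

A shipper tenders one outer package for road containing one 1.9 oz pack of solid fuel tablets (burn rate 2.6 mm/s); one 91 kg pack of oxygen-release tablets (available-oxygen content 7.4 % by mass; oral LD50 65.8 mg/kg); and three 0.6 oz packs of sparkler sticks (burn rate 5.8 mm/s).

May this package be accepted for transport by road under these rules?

No

Burn rate 2.6 mm/s meets the Code R7 criterion (Flammable Solid), so the solid fuel tablets are Code R7.
The oxygen-release tablets have available-oxygen content 7.4 % by mass, which is ≥ 4 % by mass, so they are Code R3 (Oxidizer).
With burn rate 5.8 mm/s (> 2.2 mm/s), the sparkler sticks fall in Code R7.
Total Code R7: (one 1.9 oz pack = 53.96 g) + (three 0.6 oz packs = 51.12 g) = 105.08 g.
105.08 g > 100 g (road limit, Code R7) — over the limit.
Code R3 quantity: 91 kg.
91 kg is within the road limit of 100 kg for Code R3.
The segregation rule (Code R3 with Code R2) does not apply to Code R7 with Code R3.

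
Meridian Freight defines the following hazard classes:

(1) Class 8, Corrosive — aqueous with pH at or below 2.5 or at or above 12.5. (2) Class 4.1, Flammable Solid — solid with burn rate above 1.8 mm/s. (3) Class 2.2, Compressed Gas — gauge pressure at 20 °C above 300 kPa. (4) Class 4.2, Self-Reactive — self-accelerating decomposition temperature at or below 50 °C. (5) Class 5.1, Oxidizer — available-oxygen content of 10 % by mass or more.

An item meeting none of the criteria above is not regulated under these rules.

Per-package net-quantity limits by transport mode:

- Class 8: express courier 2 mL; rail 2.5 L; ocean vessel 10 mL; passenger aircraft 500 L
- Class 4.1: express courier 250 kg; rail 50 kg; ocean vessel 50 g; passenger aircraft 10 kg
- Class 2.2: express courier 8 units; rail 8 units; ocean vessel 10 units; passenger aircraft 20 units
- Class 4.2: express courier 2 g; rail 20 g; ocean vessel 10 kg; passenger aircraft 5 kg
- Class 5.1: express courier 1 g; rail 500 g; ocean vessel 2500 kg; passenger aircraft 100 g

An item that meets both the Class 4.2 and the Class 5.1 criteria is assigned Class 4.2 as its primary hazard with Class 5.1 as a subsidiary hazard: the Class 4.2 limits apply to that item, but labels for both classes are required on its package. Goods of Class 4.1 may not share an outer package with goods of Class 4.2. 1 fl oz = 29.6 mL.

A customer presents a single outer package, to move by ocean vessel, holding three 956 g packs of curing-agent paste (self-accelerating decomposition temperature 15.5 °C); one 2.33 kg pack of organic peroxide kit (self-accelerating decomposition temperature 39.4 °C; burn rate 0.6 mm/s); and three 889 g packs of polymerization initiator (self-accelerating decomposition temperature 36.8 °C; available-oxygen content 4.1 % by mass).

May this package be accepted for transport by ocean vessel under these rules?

With self-accelerating decomposition temperature 15.5 °C (≤ 50 °C), the curing-agent paste falls in Class 4.2.
With self-accelerating decomposition temperature 39.4 °C (≤ 50 °C), the organic peroxide kit falls in Class 4.2.
Self-accelerating decomposition temperature 36.8 °C meets the Class 4.2 criterion (Self-Reactive), so the polymerization initiator is Class 4.2.
Total Class 4.2: (three 956 g packs = 2.868 kg) + 2.33 kg + (three 889 g packs = 2.667 kg) = 7.865 kg.
7.865 kg is within the ocean vessel limit of 10 kg for Class 4.2.

Yes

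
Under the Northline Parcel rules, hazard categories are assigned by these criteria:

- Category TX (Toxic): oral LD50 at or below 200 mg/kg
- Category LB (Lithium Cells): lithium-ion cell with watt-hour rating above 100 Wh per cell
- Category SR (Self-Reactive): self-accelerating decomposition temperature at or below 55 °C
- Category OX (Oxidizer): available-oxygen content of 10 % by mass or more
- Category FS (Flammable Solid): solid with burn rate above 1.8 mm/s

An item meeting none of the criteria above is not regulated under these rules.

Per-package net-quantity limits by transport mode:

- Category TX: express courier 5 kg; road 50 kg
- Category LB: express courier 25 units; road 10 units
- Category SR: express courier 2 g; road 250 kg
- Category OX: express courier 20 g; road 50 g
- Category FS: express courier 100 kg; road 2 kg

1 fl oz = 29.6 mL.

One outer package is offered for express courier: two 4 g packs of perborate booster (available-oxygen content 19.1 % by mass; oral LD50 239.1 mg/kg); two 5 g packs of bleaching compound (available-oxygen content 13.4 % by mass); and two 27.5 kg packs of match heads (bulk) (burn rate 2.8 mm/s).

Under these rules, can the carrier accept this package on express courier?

Yes

The perborate booster has available-oxygen content 19.1 % by mass, which is ≥ 10 % by mass, so it is Category OX (Oxidizer).
With available-oxygen content 13.4 % by mass (≥ 10 % by mass), the bleaching compound falls in Category OX.
With burn rate 2.8 mm/s (> 1.8 mm/s), the match heads (bulk) fall in Category FS.
Category FS quantity: two 27.5 kg packs = 55 kg.
55 kg ≤ 100 kg (express courier limit, Category FS) — within limit.
Total Category OX: (two 4 g packs = 8 g) + (two 5 g packs = 10 g) = 18 g.
18 g ≤ 20 g (express courier limit, Category OX) — within limit.
Every hazard category is within its express courier limit and no segregation rule is violated.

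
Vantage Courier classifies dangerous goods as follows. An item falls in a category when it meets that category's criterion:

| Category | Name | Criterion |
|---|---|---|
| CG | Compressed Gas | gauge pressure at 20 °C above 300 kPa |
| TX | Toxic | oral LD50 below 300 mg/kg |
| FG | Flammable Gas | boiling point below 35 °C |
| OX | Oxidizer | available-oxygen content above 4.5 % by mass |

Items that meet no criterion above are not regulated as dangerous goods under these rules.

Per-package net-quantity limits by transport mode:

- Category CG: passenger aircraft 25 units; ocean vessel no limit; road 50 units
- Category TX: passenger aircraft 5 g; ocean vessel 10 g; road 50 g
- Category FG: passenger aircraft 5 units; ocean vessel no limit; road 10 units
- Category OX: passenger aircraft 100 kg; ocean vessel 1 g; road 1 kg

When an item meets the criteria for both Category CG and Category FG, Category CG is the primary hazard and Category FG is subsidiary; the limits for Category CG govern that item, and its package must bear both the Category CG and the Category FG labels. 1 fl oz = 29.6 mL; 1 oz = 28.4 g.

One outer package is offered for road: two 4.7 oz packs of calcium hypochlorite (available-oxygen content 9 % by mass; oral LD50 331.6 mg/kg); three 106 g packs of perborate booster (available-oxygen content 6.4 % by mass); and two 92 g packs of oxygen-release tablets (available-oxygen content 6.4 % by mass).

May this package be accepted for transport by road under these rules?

Yes

The calcium hypochlorite has available-oxygen content 9 % by mass, which is > 4.5 % by mass, so it is Category OX (Oxidizer).
The perborate booster has available-oxygen content 6.4 % by mass, which is > 4.5 % by mass, so it is Category OX (Oxidizer).
With available-oxygen content 6.4 % by mass (> 4.5 % by mass), the oxygen-release tablets fall in Category OX.
Total Category OX: (two 4.7 oz packs = 266.96 g) + (three 106 g packs = 318 g) + (two 92 g packs = 184 g) = 768.96 g.
768.96 g ≤ 1 kg (road limit, Category OX) — within limit.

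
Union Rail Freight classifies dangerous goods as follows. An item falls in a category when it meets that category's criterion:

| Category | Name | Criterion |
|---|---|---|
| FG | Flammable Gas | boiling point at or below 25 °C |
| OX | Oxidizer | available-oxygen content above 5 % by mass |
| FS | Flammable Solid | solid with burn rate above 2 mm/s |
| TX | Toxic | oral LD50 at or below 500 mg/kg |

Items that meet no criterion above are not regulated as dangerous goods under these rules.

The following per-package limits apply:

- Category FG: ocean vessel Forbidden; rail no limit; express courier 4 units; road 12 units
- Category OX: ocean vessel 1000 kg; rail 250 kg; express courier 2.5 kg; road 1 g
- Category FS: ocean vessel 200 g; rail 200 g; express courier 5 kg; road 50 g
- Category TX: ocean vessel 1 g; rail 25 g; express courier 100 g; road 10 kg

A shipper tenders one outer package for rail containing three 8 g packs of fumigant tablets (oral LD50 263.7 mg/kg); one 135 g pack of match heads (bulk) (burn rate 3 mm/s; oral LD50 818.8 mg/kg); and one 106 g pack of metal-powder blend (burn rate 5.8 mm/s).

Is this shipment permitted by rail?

With oral LD50 263.7 mg/kg (≤ 500 mg/kg), the fumigant tablets fall in Category TX.
Burn rate 3 mm/s meets the Category FS criterion (Flammable Solid), so the match heads (bulk) are Category FS.
Metal-powder blend: burn rate 5.8 mm/s > 2 mm/s → Category FS (Flammable Solid).
Category FS net quantity: 135 g + 106 g = 241 g.
That exceeds the Category FS rail limit of 200 g.
Category TX quantity: three 8 g packs = 24 g.
24 g is within the rail limit of 25 g for Category TX.

No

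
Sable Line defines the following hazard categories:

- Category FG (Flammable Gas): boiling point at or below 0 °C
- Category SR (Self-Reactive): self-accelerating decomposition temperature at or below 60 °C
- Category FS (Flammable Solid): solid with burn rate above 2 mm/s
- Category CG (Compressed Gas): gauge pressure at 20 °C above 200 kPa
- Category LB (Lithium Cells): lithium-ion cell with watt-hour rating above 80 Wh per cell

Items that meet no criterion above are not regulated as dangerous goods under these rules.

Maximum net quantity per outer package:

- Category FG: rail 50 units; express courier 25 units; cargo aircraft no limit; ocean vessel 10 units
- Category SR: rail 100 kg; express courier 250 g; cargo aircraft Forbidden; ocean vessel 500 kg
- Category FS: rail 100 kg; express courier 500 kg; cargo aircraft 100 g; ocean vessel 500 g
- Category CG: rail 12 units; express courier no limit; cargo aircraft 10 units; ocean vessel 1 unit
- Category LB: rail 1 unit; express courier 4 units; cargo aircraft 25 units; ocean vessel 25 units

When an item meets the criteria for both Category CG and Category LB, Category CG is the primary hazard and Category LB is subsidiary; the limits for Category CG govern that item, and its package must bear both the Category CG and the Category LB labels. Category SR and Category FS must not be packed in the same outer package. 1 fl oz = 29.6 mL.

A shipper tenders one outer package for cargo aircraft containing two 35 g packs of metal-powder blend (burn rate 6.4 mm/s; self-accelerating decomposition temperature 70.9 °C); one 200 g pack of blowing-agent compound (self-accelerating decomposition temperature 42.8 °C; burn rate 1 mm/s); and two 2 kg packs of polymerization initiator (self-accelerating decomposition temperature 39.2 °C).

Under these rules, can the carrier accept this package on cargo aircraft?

No

Burn rate 6.4 mm/s meets the Category FS criterion (Flammable Solid), so the metal-powder blend is Category FS.
The blowing-agent compound has self-accelerating decomposition temperature 42.8 °C, which is ≤ 60 °C, so it is Category SR (Self-Reactive).
Polymerization initiator: self-accelerating decomposition temperature 39.2 °C ≤ 60 °C → Category SR (Self-Reactive).
Total Category SR: 200 g + (two 2 kg packs = 4 kg) = 4.2 kg.
By cargo aircraft, Category SR is Forbidden regardless of quantity.
Category FS quantity: two 35 g packs = 70 g.
70 g is within the cargo aircraft limit of 100 g for Category FS.
Category SR and Category FS may not share an outer package.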